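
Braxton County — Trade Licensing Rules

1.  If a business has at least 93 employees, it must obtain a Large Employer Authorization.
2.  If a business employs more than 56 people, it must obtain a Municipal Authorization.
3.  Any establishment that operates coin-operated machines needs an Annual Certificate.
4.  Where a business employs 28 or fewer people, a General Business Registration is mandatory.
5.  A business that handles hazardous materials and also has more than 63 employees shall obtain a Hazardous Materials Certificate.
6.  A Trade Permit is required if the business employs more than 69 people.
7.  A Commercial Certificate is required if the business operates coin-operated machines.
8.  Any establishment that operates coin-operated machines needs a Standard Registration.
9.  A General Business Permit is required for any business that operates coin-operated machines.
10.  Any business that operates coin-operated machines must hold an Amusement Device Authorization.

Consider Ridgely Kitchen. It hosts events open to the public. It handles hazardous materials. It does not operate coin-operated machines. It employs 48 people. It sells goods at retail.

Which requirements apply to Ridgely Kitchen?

None

1. employees 48 < 93 → Large Employer Authorization not required.
2. employees 48 ≤ 56 → Municipal Authorization not required.
3. does not operate coin-operated machines → Annual Certificate not required.
4. employees 48 > 28 → General Business Registration not required.
5. handles hazardous materials; employees 48 ≤ 63 → Hazardous Materials Certificate not required.
6. employees 48 ≤ 69 → Trade Permit not required.
7. does not operate coin-operated machines → Commercial Certificate not required.
8. does not operate coin-operated machines → Standard Registration not required.
9. does not operate coin-operated machines → General Business Permit not required.
10. does not operate coin-operated machines → Amusement Device Authorization not required.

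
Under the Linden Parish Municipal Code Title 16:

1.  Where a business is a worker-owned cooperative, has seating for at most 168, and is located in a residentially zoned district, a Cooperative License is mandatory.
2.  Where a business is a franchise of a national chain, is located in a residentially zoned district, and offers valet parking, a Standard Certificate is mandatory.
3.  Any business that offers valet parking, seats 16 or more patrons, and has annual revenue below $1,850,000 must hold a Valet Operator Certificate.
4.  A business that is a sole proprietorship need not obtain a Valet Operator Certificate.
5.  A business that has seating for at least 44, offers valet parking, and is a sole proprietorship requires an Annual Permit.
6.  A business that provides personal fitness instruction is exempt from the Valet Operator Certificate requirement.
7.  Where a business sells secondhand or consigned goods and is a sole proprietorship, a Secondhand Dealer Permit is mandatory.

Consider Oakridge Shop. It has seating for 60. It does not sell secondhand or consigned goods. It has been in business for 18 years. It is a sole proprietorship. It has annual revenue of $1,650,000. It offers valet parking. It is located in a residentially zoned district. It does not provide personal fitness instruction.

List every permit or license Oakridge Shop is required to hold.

1. is a sole proprietorship (not: is a worker-owned cooperative); seating 60 ≤ 168; is located in a residentially zoned district → Cooperative License not required.
2. is a sole proprietorship (not: is a franchise of a national chain); is located in a residentially zoned district; offers valet parking → Standard Certificate not required.
3. offers valet parking; seating 60 ≥ 16; revenue $1,650,000 < $1,850,000 → Valet Operator Certificate required.
4. is a sole proprietorship → exempt from Valet Operator Certificate.
5. seating 60 ≥ 44; offers valet parking; is a sole proprietorship → Annual Permit required.
6. does not provide personal fitness instruction → Valet Operator Certificate exemption does not apply.
7. does not sell secondhand or consigned goods; is a sole proprietorship → Secondhand Dealer Permit not required.

Annual Permit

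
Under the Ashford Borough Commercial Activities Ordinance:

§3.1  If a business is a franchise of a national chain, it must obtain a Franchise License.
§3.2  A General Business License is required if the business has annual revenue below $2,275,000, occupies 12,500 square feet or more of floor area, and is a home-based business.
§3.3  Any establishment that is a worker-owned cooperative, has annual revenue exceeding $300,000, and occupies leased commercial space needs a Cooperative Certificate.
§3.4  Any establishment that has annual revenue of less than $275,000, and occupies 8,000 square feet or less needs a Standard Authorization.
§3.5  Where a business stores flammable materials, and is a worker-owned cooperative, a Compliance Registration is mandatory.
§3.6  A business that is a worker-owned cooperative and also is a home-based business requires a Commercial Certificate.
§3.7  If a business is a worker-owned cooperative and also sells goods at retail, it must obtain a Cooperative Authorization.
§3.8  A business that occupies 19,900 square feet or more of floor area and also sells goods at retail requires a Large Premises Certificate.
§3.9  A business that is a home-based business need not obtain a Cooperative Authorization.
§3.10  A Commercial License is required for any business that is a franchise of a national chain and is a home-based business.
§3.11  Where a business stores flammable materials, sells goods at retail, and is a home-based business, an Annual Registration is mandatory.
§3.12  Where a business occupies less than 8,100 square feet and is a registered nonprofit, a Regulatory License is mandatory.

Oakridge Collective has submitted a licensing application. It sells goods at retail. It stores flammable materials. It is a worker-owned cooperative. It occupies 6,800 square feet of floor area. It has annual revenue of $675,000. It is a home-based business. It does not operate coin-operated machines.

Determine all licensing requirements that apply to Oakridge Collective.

Annual Registration, Commercial Certificate, Compliance Registration

§3.1 is a worker-owned cooperative (not: is a franchise of a national chain) → Franchise License not required.
§3.2 revenue $675,000 < $2,275,000; floor area 6,800 square feet < 12,500 square feet; is a home-based business → General Business License not required.
§3.3 is a worker-owned cooperative; revenue $675,000 > $300,000; is a home-based business (not: occupies leased commercial space) → Cooperative Certificate not required.
§3.4 revenue $675,000 ≥ $275,000; floor area 6,800 square feet ≤ 8,000 square feet → Standard Authorization not required.
§3.5 stores flammable materials; is a worker-owned cooperative → Compliance Registration required.
§3.6 is a worker-owned cooperative; is a home-based business → Commercial Certificate required.
§3.7 is a worker-owned cooperative; sells goods at retail → Cooperative Authorization required.
§3.8 floor area 6,800 square feet < 19,900 square feet; sells goods at retail → Large Premises Certificate not required.
§3.9 is a home-based business → exempt from Cooperative Authorization.
§3.10 is a worker-owned cooperative (not: is a franchise of a national chain); is a home-based business → Commercial License not required.
§3.11 stores flammable materials; sells goods at retail; is a home-based business → Annual Registration required.
§3.12 floor area 6,800 square feet < 8,100 square feet; is a worker-owned cooperative (not: is a registered nonprofit) → Regulatory License not required.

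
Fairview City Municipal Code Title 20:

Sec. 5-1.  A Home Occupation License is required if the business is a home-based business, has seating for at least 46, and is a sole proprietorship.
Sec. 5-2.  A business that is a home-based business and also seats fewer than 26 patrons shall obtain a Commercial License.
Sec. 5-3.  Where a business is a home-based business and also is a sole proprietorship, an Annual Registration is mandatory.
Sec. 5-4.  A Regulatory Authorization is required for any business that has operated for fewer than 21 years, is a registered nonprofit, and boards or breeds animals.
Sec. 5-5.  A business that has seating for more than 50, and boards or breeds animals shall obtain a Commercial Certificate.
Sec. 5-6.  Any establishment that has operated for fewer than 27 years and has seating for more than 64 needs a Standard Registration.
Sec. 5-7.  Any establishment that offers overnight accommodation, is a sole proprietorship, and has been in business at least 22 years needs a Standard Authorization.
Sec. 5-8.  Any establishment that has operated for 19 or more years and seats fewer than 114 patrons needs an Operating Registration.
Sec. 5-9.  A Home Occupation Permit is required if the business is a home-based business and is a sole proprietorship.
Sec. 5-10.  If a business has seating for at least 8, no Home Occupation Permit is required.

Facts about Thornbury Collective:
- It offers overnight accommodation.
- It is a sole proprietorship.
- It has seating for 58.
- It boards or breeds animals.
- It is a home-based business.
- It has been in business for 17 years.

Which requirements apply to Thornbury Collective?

Annual Registration, Commercial Certificate, Home Occupation License

Sec. 5-1. is a home-based business; seating 58 ≥ 46; is a sole proprietorship → Home Occupation License required.
Sec. 5-2. is a home-based business; seating 58 ≥ 26 → Commercial License not required.
Sec. 5-3. is a home-based business; is a sole proprietorship → Annual Registration required.
Sec. 5-4. years in business 17 < 21; is a sole proprietorship (not: is a registered nonprofit); boards or breeds animals → Regulatory Authorization not required.
Sec. 5-5. seating 58 > 50; boards or breeds animals → Commercial Certificate required.
Sec. 5-6. years in business 17 < 27; seating 58 ≤ 64 → Standard Registration not required.
Sec. 5-7. offers overnight accommodation; is a sole proprietorship; years in business 17 < 22 → Standard Authorization not required.
Sec. 5-8. years in business 17 < 19; seating 58 < 114 → Operating Registration not required.
Sec. 5-9. is a home-based business; is a sole proprietorship → Home Occupation Permit required.
Sec. 5-10. seating 58 ≥ 8 → exempt from Home Occupation Permit.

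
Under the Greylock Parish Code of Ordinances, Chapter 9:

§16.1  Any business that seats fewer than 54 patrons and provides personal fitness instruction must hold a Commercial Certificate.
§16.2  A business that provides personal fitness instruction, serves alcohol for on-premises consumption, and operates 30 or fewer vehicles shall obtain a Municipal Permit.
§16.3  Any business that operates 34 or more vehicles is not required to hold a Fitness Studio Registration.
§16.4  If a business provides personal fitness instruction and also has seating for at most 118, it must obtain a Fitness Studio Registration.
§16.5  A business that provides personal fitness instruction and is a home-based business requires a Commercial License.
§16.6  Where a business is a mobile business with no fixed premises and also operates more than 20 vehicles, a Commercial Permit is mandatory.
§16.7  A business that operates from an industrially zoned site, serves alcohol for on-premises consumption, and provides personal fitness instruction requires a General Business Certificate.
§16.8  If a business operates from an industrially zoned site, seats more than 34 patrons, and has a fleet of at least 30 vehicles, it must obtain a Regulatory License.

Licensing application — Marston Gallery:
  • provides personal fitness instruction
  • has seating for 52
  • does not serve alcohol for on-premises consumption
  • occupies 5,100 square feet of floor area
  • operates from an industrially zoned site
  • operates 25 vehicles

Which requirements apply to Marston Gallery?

Commercial Certificate, Fitness Studio Registration

§16.1 seating 52 < 54; provides personal fitness instruction → Commercial Certificate required.
§16.2 provides personal fitness instruction; does not serve alcohol for on-premises consumption; vehicles 25 ≤ 30 → Municipal Permit not required.
§16.3 vehicles 25 < 34 → Fitness Studio Registration exemption does not apply.
§16.4 provides personal fitness instruction; seating 52 ≤ 118 → Fitness Studio Registration required.
§16.5 provides personal fitness instruction; operates from an industrially zoned site (not: is a home-based business) → Commercial License not required.
§16.6 operates from an industrially zoned site (not: is a mobile business with no fixed premises); vehicles 25 > 20 → Commercial Permit not required.
§16.7 operates from an industrially zoned site; does not serve alcohol for on-premises consumption; provides personal fitness instruction → General Business Certificate not required.
§16.8 operates from an industrially zoned site; seating 52 > 34; vehicles 25 < 30 → Regulatory License not required.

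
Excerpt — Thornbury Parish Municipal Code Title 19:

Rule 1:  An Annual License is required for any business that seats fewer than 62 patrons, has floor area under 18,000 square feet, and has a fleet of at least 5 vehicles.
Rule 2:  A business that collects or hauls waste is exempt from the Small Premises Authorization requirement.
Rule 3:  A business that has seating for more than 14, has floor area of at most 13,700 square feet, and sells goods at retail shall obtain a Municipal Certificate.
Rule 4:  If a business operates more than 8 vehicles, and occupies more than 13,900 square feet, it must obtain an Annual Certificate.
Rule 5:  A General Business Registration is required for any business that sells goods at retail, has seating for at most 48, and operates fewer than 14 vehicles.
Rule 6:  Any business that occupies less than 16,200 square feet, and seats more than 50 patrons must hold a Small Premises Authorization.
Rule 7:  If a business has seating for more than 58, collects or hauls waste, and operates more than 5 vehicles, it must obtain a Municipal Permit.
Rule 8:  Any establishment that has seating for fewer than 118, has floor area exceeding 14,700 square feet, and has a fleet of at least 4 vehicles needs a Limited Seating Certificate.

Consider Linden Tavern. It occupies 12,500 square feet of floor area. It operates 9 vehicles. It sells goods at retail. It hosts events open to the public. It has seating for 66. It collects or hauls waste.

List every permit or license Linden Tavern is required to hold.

Rule 1: seating 66 ≥ 62; floor area 12,500 square feet < 18,000 square feet; vehicles 9 ≥ 5 → Annual License not required.
Rule 2: collects or hauls waste → exempt from Small Premises Authorization.
Rule 3: seating 66 > 14; floor area 12,500 square feet ≤ 13,700 square feet; sells goods at retail → Municipal Certificate required.
Rule 4: vehicles 9 > 8; floor area 12,500 square feet ≤ 13,900 square feet → Annual Certificate not required.
Rule 5: sells goods at retail; seating 66 > 48; vehicles 9 < 14 → General Business Registration not required.
Rule 6: floor area 12,500 square feet < 16,200 square feet; seating 66 > 50 → Small Premises Authorization required.
Rule 7: seating 66 > 58; collects or hauls waste; vehicles 9 > 5 → Municipal Permit required.
Rule 8: seating 66 < 118; floor area 12,500 square feet ≤ 14,700 square feet; vehicles 9 ≥ 4 → Limited Seating Certificate not required.

Municipal Certificate, Municipal Permit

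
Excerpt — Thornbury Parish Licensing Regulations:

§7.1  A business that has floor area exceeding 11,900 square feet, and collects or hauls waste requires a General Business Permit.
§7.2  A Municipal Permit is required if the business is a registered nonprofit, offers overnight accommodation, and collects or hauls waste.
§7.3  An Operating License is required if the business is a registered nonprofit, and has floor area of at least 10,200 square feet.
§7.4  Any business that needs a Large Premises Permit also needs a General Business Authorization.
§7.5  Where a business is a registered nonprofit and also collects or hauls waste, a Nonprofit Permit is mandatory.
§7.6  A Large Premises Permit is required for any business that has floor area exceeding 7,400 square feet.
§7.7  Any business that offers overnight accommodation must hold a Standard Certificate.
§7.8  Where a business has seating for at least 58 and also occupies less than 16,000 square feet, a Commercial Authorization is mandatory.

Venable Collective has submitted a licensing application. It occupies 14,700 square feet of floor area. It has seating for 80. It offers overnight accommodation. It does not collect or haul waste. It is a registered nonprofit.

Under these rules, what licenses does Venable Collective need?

Commercial Authorization, General Business Authorization, Large Premises Permit, Operating License, Standard Certificate

§7.1 floor area 14,700 square feet > 11,900 square feet; does not collect or haul waste → General Business Permit not required.
§7.2 is a registered nonprofit; offers overnight accommodation; does not collect or haul waste → Municipal Permit not required.
§7.3 is a registered nonprofit; floor area 14,700 square feet ≥ 10,200 square feet → Operating License required.
§7.4 Large Premises Permit is required → General Business Authorization also required.
§7.5 is a registered nonprofit; does not collect or haul waste → Nonprofit Permit not required.
§7.6 floor area 14,700 square feet > 7,400 square feet → Large Premises Permit required.
§7.7 offers overnight accommodation → Standard Certificate required.
§7.8 seating 80 ≥ 58; floor area 14,700 square feet < 16,000 square feet → Commercial Authorization required.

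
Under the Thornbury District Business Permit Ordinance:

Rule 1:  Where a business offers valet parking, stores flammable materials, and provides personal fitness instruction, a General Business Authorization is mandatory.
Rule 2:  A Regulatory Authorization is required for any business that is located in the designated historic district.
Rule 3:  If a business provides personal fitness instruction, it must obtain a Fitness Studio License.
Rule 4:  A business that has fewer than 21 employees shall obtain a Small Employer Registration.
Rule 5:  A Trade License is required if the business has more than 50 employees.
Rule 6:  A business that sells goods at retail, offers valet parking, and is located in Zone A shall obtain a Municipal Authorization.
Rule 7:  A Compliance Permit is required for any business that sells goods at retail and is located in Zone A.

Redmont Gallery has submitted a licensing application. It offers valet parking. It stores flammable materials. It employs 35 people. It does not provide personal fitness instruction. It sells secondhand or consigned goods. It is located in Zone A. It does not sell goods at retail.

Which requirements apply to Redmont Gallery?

Rule 1: offers valet parking; stores flammable materials; does not provide personal fitness instruction → General Business Authorization not required.
Rule 2: is located in Zone A (not: is located in the designated historic district) → Regulatory Authorization not required.
Rule 3: does not provide personal fitness instruction → Fitness Studio License not required.
Rule 4: employees 35 ≥ 21 → Small Employer Registration not required.
Rule 5: employees 35 ≤ 50 → Trade License not required.
Rule 6: does not sell goods at retail; offers valet parking; is located in Zone A → Municipal Authorization not required.
Rule 7: does not sell goods at retail; is located in Zone A → Compliance Permit not required.

None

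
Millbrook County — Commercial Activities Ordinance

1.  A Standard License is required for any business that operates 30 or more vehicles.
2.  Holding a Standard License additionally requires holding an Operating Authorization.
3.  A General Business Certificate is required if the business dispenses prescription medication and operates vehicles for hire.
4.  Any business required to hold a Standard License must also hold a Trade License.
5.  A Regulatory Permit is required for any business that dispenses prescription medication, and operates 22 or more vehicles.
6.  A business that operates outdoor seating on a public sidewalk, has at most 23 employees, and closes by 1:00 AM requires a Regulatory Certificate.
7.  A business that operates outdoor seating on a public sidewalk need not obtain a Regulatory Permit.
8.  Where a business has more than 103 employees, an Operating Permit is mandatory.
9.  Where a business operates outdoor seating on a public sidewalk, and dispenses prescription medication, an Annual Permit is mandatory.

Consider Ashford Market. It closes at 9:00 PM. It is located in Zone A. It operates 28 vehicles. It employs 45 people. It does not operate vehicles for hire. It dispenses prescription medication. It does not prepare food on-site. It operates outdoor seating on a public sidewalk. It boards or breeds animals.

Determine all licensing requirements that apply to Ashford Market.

Annual Permit

1. vehicles 28 < 30 → Standard License not required.
2. Standard License is not required → no effect.
3. dispenses prescription medication; does not operate vehicles for hire → General Business Certificate not required.
4. Standard License is not required → no effect.
5. dispenses prescription medication; vehicles 28 ≥ 22 → Regulatory Permit required.
6. operates outdoor seating on a public sidewalk; employees 45 > 23; closes 9:00 PM, at/before 1:00 AM → Regulatory Certificate not required.
7. operates outdoor seating on a public sidewalk → exempt from Regulatory Permit.
8. employees 45 ≤ 103 → Operating Permit not required.
9. operates outdoor seating on a public sidewalk; dispenses prescription medication → Annual Permit required.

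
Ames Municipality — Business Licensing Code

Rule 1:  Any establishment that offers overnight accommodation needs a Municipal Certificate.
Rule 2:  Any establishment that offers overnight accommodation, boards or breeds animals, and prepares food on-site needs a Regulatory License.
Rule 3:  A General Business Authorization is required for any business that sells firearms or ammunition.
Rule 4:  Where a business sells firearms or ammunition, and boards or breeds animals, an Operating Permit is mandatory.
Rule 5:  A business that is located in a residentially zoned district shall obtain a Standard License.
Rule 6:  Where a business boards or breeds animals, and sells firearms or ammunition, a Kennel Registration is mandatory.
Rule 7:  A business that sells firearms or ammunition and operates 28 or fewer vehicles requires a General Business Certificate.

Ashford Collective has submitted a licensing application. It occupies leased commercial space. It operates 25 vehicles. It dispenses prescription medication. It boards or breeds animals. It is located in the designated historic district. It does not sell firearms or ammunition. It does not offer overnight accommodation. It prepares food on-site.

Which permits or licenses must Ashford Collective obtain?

None

Rule 1: does not offer overnight accommodation → Municipal Certificate not required.
Rule 2: does not offer overnight accommodation; boards or breeds animals; prepares food on-site → Regulatory License not required.
Rule 3: does not sell firearms or ammunition → General Business Authorization not required.
Rule 4: does not sell firearms or ammunition; boards or breeds animals → Operating Permit not required.
Rule 5: is located in the designated historic district (not: is located in a residentially zoned district) → Standard License not required.
Rule 6: boards or breeds animals; does not sell firearms or ammunition → Kennel Registration not required.
Rule 7: does not sell firearms or ammunition; vehicles 25 ≤ 28 → General Business Certificate not required.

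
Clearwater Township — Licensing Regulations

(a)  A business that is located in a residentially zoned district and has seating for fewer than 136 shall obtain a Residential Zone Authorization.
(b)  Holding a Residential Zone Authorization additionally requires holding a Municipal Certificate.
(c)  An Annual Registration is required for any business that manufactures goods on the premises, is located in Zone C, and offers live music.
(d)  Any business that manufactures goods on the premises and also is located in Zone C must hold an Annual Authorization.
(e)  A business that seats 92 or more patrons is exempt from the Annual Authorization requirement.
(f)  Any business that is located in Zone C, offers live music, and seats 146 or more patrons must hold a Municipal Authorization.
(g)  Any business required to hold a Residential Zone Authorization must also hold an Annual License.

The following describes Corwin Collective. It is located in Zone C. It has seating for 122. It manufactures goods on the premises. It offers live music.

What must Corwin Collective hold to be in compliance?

(a) is located in Zone C (not: is located in a residentially zoned district); seating 122 < 136 → Residential Zone Authorization not required.
(b) Residential Zone Authorization is not required → no effect.
(c) manufactures goods on the premises; is located in Zone C; offers live music → Annual Registration required.
(d) manufactures goods on the premises; is located in Zone C → Annual Authorization required.
(e) seating 122 ≥ 92 → exempt from Annual Authorization.
(f) is located in Zone C; offers live music; seating 122 < 146 → Municipal Authorization not required.
(g) Residential Zone Authorization is not required → no effect.

Annual Registration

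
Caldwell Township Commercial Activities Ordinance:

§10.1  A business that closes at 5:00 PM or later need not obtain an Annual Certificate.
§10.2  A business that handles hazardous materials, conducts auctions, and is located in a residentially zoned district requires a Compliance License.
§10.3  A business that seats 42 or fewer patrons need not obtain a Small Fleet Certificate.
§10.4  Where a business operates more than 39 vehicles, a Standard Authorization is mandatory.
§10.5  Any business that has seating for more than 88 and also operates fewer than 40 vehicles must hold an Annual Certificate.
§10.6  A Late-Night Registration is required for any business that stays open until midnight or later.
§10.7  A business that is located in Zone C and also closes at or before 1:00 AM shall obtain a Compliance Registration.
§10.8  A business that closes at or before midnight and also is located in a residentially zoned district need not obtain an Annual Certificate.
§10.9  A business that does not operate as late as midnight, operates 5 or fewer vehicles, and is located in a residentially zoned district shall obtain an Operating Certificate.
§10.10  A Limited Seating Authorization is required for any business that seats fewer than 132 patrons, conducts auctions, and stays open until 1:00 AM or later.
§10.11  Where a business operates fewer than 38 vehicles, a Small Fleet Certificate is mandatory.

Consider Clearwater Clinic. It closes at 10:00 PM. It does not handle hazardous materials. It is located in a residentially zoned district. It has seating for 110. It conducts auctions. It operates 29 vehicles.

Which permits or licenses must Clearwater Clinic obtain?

Small Fleet Certificate

§10.1 closes 10:00 PM, after 5:00 PM → exempt from Annual Certificate.
§10.2 does not handle hazardous materials; conducts auctions; is located in a residentially zoned district → Compliance License not required.
§10.3 seating 110 > 42 → Small Fleet Certificate exemption does not apply.
§10.4 vehicles 29 ≤ 39 → Standard Authorization not required.
§10.5 seating 110 > 88; vehicles 29 < 40 → Annual Certificate required.
§10.6 closes 10:00 PM, at/before midnight → Late-Night Registration not required.
§10.7 is located in a residentially zoned district (not: is located in Zone C); closes 10:00 PM, at/before 1:00 AM → Compliance Registration not required.
§10.8 closes 10:00 PM, at/before midnight; is located in a residentially zoned district → exempt from Annual Certificate.
§10.9 closes 10:00 PM, at/before midnight; vehicles 29 > 5; is located in a residentially zoned district → Operating Certificate not required.
§10.10 seating 110 < 132; conducts auctions; closes 10:00 PM, at/before 1:00 AM → Limited Seating Authorization not required.
§10.11 vehicles 29 < 38 → Small Fleet Certificate required.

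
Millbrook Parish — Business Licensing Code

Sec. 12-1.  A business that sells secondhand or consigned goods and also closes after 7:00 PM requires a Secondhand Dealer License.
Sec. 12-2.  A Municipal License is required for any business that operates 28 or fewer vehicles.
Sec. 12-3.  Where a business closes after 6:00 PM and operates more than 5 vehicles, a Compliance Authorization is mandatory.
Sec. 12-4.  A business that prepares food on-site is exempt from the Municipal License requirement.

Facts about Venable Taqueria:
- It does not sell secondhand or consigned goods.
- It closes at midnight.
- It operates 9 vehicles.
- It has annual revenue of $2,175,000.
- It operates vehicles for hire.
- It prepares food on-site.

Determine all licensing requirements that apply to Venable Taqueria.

Sec. 12-1. does not sell secondhand or consigned goods; closes midnight, after 7:00 PM → Secondhand Dealer License not required.
Sec. 12-2. vehicles 9 ≤ 28 → Municipal License required.
Sec. 12-3. closes midnight, after 6:00 PM; vehicles 9 > 5 → Compliance Authorization required.
Sec. 12-4. prepares food on-site → exempt from Municipal License.

Compliance Authorization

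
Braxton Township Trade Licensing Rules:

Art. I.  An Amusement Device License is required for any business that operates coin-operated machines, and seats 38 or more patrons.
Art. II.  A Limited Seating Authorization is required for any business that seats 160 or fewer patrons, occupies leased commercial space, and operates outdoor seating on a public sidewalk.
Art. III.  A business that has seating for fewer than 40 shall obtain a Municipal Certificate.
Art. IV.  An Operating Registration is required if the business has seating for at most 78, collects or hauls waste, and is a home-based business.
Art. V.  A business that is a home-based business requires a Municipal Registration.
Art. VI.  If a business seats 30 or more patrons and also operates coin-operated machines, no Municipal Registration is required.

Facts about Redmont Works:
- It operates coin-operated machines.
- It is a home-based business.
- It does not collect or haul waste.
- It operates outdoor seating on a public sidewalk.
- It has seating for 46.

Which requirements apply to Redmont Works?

Art. I. operates coin-operated machines; seating 46 ≥ 38 → Amusement Device License required.
Art. II. seating 46 ≤ 160; is a home-based business (not: occupies leased commercial space); operates outdoor seating on a public sidewalk → Limited Seating Authorization not required.
Art. III. seating 46 ≥ 40 → Municipal Certificate not required.
Art. IV. seating 46 ≤ 78; does not collect or haul waste; is a home-based business → Operating Registration not required.
Art. V. is a home-based business → Municipal Registration required.
Art. VI. seating 46 ≥ 30; operates coin-operated machines → exempt from Municipal Registration.

Amusement Device License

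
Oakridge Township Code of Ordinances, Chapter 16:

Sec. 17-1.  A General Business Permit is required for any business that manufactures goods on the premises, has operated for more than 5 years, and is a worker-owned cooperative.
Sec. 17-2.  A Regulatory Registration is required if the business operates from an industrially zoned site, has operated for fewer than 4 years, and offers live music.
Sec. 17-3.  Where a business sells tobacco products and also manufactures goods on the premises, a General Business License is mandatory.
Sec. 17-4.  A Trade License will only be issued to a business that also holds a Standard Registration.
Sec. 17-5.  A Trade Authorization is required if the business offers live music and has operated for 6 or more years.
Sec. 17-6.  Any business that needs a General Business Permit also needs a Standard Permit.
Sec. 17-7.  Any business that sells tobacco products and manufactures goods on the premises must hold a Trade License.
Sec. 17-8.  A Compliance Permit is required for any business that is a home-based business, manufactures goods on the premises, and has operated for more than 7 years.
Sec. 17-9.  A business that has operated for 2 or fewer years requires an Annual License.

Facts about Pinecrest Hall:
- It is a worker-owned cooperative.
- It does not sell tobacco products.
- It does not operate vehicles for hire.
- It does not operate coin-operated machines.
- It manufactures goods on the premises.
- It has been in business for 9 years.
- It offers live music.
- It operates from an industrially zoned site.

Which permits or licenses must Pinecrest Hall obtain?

Sec. 17-1. manufactures goods on the premises; years in business 9 > 5; is a worker-owned cooperative → General Business Permit required.
Sec. 17-2. operates from an industrially zoned site; years in business 9 ≥ 4; offers live music → Regulatory Registration not required.
Sec. 17-3. does not sell tobacco products; manufactures goods on the premises → General Business License not required.
Sec. 17-4. Trade License is not required → no effect.
Sec. 17-5. offers live music; years in business 9 ≥ 6 → Trade Authorization required.
Sec. 17-6. General Business Permit is required → Standard Permit also required.
Sec. 17-7. does not sell tobacco products; manufactures goods on the premises → Trade License not required.
Sec. 17-8. operates from an industrially zoned site (not: is a home-based business); manufactures goods on the premises; years in business 9 > 7 → Compliance Permit not required.
Sec. 17-9. years in business 9 > 2 → Annual License not required.

General Business Permit, Standard Permit, Trade Authorization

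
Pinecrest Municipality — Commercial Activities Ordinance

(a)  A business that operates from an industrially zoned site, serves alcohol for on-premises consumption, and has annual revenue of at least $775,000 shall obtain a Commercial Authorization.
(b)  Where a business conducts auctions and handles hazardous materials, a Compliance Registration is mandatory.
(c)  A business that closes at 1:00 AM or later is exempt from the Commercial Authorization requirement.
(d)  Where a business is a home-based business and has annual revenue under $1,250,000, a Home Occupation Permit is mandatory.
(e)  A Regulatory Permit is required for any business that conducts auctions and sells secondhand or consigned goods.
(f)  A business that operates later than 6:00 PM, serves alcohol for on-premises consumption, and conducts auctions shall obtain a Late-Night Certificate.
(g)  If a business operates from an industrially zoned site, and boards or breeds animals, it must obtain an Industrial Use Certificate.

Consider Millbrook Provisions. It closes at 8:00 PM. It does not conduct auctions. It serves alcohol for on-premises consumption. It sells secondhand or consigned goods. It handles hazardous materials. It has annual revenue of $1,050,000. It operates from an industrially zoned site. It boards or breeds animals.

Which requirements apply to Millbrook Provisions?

Commercial Authorization, Industrial Use Certificate

(a) operates from an industrially zoned site; serves alcohol for on-premises consumption; revenue $1,050,000 ≥ $775,000 → Commercial Authorization required.
(b) does not conduct auctions; handles hazardous materials → Compliance Registration not required.
(c) closes 8:00 PM, at/before 1:00 AM → Commercial Authorization exemption does not apply.
(d) operates from an industrially zoned site (not: is a home-based business); revenue $1,050,000 < $1,250,000 → Home Occupation Permit not required.
(e) does not conduct auctions; sells secondhand or consigned goods → Regulatory Permit not required.
(f) closes 8:00 PM, after 6:00 PM; serves alcohol for on-premises consumption; does not conduct auctions → Late-Night Certificate not required.
(g) operates from an industrially zoned site; boards or breeds animals → Industrial Use Certificate required.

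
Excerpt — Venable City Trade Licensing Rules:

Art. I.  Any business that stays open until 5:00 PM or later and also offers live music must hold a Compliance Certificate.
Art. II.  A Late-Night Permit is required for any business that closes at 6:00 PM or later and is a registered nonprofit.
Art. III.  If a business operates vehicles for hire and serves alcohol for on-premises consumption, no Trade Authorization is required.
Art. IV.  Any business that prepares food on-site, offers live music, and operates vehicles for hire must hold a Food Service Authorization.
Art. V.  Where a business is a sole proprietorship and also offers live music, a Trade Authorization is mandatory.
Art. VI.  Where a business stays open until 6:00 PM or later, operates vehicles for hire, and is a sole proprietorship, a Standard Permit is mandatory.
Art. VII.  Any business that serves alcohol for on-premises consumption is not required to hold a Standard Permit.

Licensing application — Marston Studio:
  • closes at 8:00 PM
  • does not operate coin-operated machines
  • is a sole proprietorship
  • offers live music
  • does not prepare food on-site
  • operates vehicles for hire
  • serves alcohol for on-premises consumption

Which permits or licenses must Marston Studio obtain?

Art. I. closes 8:00 PM, after 5:00 PM; offers live music → Compliance Certificate required.
Art. II. closes 8:00 PM, after 6:00 PM; is a sole proprietorship (not: is a registered nonprofit) → Late-Night Permit not required.
Art. III. operates vehicles for hire; serves alcohol for on-premises consumption → exempt from Trade Authorization.
Art. IV. does not prepare food on-site; offers live music; operates vehicles for hire → Food Service Authorization not required.
Art. V. is a sole proprietorship; offers live music → Trade Authorization required.
Art. VI. closes 8:00 PM, after 6:00 PM; operates vehicles for hire; is a sole proprietorship → Standard Permit required.
Art. VII. serves alcohol for on-premises consumption → exempt from Standard Permit.

Compliance Certificate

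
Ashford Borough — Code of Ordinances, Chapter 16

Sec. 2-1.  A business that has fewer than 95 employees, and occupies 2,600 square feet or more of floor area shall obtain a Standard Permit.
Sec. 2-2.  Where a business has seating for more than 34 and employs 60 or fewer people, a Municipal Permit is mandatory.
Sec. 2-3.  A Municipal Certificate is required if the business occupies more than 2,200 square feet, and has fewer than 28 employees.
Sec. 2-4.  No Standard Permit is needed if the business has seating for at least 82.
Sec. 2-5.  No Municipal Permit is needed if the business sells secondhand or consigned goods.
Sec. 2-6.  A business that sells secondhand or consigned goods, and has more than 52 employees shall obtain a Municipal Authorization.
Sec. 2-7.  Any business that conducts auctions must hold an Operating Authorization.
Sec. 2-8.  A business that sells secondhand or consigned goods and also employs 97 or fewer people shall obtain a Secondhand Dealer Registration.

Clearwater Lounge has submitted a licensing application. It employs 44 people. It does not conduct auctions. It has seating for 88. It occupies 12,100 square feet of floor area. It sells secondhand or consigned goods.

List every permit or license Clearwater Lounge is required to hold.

Sec. 2-1. employees 44 < 95; floor area 12,100 square feet ≥ 2,600 square feet → Standard Permit required.
Sec. 2-2. seating 88 > 34; employees 44 ≤ 60 → Municipal Permit required.
Sec. 2-3. floor area 12,100 square feet > 2,200 square feet; employees 44 ≥ 28 → Municipal Certificate not required.
Sec. 2-4. seating 88 ≥ 82 → exempt from Standard Permit.
Sec. 2-5. sells secondhand or consigned goods → exempt from Municipal Permit.
Sec. 2-6. sells secondhand or consigned goods; employees 44 ≤ 52 → Municipal Authorization not required.
Sec. 2-7. does not conduct auctions → Operating Authorization not required.
Sec. 2-8. sells secondhand or consigned goods; employees 44 ≤ 97 → Secondhand Dealer Registration required.

Secondhand Dealer Registration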